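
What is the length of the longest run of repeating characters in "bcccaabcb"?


Input: "bcccaabcb"
Scanning for longest run:
  Position 1 ('c'): new char, reset run to 1
  Position 2 ('c'): continues run of 'c', length=2
  Position 3 ('c'): continues run of 'c', length=3
  Position 4 ('a'): new char, reset run to 1
  Position 5 ('a'): continues run of 'a', length=2
  Position 6 ('b'): new char, reset run to 1
  Position 7 ('c'): new char, reset run to 1
  Position 8 ('b'): new char, reset run to 1
Longest run: 'c' with length 3

3


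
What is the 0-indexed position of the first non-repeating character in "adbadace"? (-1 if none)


Input: adbadace
Character frequencies:
  'a': 3
  'b': 1
  'c': 1
  'd': 2
  'e': 1
Scanning left to right for freq == 1:
  Position 0 ('a'): freq=3, skip
  Position 1 ('d'): freq=2, skip
  Position 2 ('b'): unique! => answer = 2

2


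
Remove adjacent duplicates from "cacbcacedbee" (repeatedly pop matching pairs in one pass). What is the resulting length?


Input: cacbcacedbee
Stack-based adjacent duplicate removal:
  Read 'c': push. Stack: c
  Read 'a': push. Stack: ca
  Read 'c': push. Stack: cac
  Read 'b': push. Stack: cacb
  Read 'c': push. Stack: cacbc
  Read 'a': push. Stack: cacbca
  Read 'c': push. Stack: cacbcac
  Read 'e': push. Stack: cacbcace
  Read 'd': push. Stack: cacbcaced
  Read 'b': push. Stack: cacbcacedb
  Read 'e': push. Stack: cacbcacedbe
  Read 'e': matches stack top 'e' => pop. Stack: cacbcacedb
Final stack: "cacbcacedb" (length 10)

10


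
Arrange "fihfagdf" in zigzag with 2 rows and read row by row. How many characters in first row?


Zigzag "fihfagdf" into 2 rows:
Placing characters:
  'f' => row 0
  'i' => row 1
  'h' => row 0
  'f' => row 1
  'a' => row 0
  'g' => row 1
  'd' => row 0
  'f' => row 1
Rows:
  Row 0: "fhad"
  Row 1: "ifgf"
First row length: 4

4


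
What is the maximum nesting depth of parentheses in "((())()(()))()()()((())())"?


Input: "((())()(()))()()()((())())"
Tracking depth:
  Position 0 '(': depth becomes 1
  Position 1 '(': depth becomes 2
  Position 2 '(': depth becomes 3
  Position 3 ')': depth becomes 2
  Position 4 ')': depth becomes 1
  Position 5 '(': depth becomes 2
  Position 6 ')': depth becomes 1
  Position 7 '(': depth becomes 2
  Position 8 '(': depth becomes 3
  Position 9 ')': depth becomes 2
  Position 10 ')': depth becomes 1
  Position 11 ')': depth becomes 0
  Position 12 '(': depth becomes 1
  Position 13 ')': depth becomes 0
  Position 14 '(': depth becomes 1
  Position 15 ')': depth becomes 0
  Position 16 '(': depth becomes 1
  Position 17 ')': depth becomes 0
  Position 18 '(': depth becomes 1
  Position 19 '(': depth becomes 2
  Position 20 '(': depth becomes 3
  Position 21 ')': depth becomes 2
  Position 22 ')': depth becomes 1
  Position 23 '(': depth becomes 2
  Position 24 ')': depth becomes 1
  Position 25 ')': depth becomes 0
Maximum depth reached: 3

3


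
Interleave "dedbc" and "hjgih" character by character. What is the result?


Interleaving "dedbc" and "hjgih":
  Position 0: 'd' from first, 'h' from second => "dh"
  Position 1: 'e' from first, 'j' from second => "ej"
  Position 2: 'd' from first, 'g' from second => "dg"
  Position 3: 'b' from first, 'i' from second => "bi"
  Position 4: 'c' from first, 'h' from second => "ch"
Result: dhejdgbich

dhejdgbich


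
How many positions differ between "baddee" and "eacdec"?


Comparing "baddee" and "eacdec" position by position:
  Position 0: 'b' vs 'e' => DIFFER
  Position 1: 'a' vs 'a' => same
  Position 2: 'd' vs 'c' => DIFFER
  Position 3: 'd' vs 'd' => same
  Position 4: 'e' vs 'e' => same
  Position 5: 'e' vs 'c' => DIFFER
Positions that differ: 3

3


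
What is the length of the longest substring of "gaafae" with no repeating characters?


Input: "gaafae"
Sliding window (track last position of each char):
  Position 0 ('g'): window [0,0] length 1 -- new best
  Position 1 ('a'): window [0,1] length 2 -- new best
  Position 2 ('a'): repeat (last at 1), move window start to 2
  Position 2 ('a'): window [2,2] length 1
  Position 3 ('f'): window [2,3] length 2
  Position 4 ('a'): repeat (last at 2), move window start to 3
  Position 4 ('a'): window [3,4] length 2
  Position 5 ('e'): window [3,5] length 3 -- new best
Longest substring with no repeats: "fae" with length 3

3


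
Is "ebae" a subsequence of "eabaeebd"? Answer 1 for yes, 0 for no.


Check if "ebae" is a subsequence of "eabaeebd"
Greedy scan:
  Position 0 ('e'): matches sub[0] = 'e'
  Position 1 ('a'): no match needed
  Position 2 ('b'): matches sub[1] = 'b'
  Position 3 ('a'): matches sub[2] = 'a'
  Position 4 ('e'): matches sub[3] = 'e'
  Position 5 ('e'): no match needed
  Position 6 ('b'): no match needed
  Position 7 ('d'): no match needed
All 4 characters matched => is a subsequence

1


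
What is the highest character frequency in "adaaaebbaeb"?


Input: adaaaebbaeb
Character counts:
  'a': 5
  'b': 3
  'd': 1
  'e': 2
Maximum frequency: 5

5


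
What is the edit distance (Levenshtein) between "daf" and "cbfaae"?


Computing edit distance: "daf" -> "cbfaae"
DP table:
           c    b    f    a    a    e
      0    1    2    3    4    5    6
  d   1    1    2    3    4    5    6
  a   2    2    2    3    3    4    5
  f   3    3    3    2    3    4    5
Edit distance = dp[3][6] = 5

5


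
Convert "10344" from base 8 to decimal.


Input: "10344" in base 8
Positional expansion:
  Digit '1' (value 1) x 8^4 = 4096
  Digit '0' (value 0) x 8^3 = 0
  Digit '3' (value 3) x 8^2 = 192
  Digit '4' (value 4) x 8^1 = 32
  Digit '4' (value 4) x 8^0 = 4
Sum = 4324

4324


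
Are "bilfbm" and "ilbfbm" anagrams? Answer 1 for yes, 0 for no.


Strings: "bilfbm", "ilbfbm"
Sorted first:  bbfilm
Sorted second: bbfilm
Sorted forms match => anagrams

1


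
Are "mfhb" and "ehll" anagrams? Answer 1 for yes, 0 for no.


Strings: "mfhb", "ehll"
Sorted first:  bfhm
Sorted second: ehll
Differ at position 0: 'b' vs 'e' => not anagrams

0


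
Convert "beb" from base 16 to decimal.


Input: "beb" in base 16
Positional expansion:
  Digit 'b' (value 11) x 16^2 = 2816
  Digit 'e' (value 14) x 16^1 = 224
  Digit 'b' (value 11) x 16^0 = 11
Sum = 3051

3051


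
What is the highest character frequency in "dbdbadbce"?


Input: dbdbadbce
Character counts:
  'a': 1
  'b': 3
  'c': 1
  'd': 3
  'e': 1
Maximum frequency: 3

3


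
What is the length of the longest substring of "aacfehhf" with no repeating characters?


Input: "aacfehhf"
Sliding window (track last position of each char):
  Position 0 ('a'): window [0,0] length 1 -- new best
  Position 1 ('a'): repeat (last at 0), move window start to 1
  Position 1 ('a'): window [1,1] length 1
  Position 2 ('c'): window [1,2] length 2 -- new best
  Position 3 ('f'): window [1,3] length 3 -- new best
  Position 4 ('e'): window [1,4] length 4 -- new best
  Position 5 ('h'): window [1,5] length 5 -- new best
  Position 6 ('h'): repeat (last at 5), move window start to 6
  Position 6 ('h'): window [6,6] length 1
  Position 7 ('f'): window [6,7] length 2
Longest substring with no repeats: "acfeh" with length 5

5


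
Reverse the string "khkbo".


Input: khkbo
Reading characters right to left:
  Position 4: 'o'
  Position 3: 'b'
  Position 2: 'k'
  Position 1: 'h'
  Position 0: 'k'
Reversed: obkhk

obkhk


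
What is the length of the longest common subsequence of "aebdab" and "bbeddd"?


LCS of "aebdab" and "bbeddd"
DP table:
           b    b    e    d    d    d
      0    0    0    0    0    0    0
  a   0    0    0    0    0    0    0
  e   0    0    0    1    1    1    1
  b   0    1    1    1    1    1    1
  d   0    1    1    1    2    2    2
  a   0    1    1    1    2    2    2
  b   0    1    2    2    2    2    2
LCS length = dp[6][6] = 2

2


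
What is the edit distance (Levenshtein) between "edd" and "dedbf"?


Computing edit distance: "edd" -> "dedbf"
DP table:
           d    e    d    b    f
      0    1    2    3    4    5
  e   1    1    1    2    3    4
  d   2    1    2    1    2    3
  d   3    2    2    2    2    3
Edit distance = dp[3][5] = 3

3


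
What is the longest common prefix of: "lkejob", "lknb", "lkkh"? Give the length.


Words: lkejob, lknb, lkkh
  Position 0: all 'l' => match
  Position 1: all 'k' => match
  Position 2: ('e', 'n', 'k') => mismatch, stop
LCP = "lk" (length 2)

2


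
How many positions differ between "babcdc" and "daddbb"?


Comparing "babcdc" and "daddbb" position by position:
  Position 0: 'b' vs 'd' => DIFFER
  Position 1: 'a' vs 'a' => same
  Position 2: 'b' vs 'd' => DIFFER
  Position 3: 'c' vs 'd' => DIFFER
  Position 4: 'd' vs 'b' => DIFFER
  Position 5: 'c' vs 'b' => DIFFER
Positions that differ: 5

5


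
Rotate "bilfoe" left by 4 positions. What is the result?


Input: "bilfoe", rotate left by 4
First 4 characters: "bilf"
Remaining characters: "oe"
Concatenate remaining + first: "oe" + "bilf" = "oebilf"

oebilf


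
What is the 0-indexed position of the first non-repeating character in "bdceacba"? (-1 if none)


Input: bdceacba
Character frequencies:
  'a': 2
  'b': 2
  'c': 2
  'd': 1
  'e': 1
Scanning left to right for freq == 1:
  Position 0 ('b'): freq=2, skip
  Position 1 ('d'): unique! => answer = 1

1


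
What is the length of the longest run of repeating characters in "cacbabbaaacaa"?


Input: "cacbabbaaacaa"
Scanning for longest run:
  Position 1 ('a'): new char, reset run to 1
  Position 2 ('c'): new char, reset run to 1
  Position 3 ('b'): new char, reset run to 1
  Position 4 ('a'): new char, reset run to 1
  Position 5 ('b'): new char, reset run to 1
  Position 6 ('b'): continues run of 'b', length=2
  Position 7 ('a'): new char, reset run to 1
  Position 8 ('a'): continues run of 'a', length=2
  Position 9 ('a'): continues run of 'a', length=3
  Position 10 ('c'): new char, reset run to 1
  Position 11 ('a'): new char, reset run to 1
  Position 12 ('a'): continues run of 'a', length=2
Longest run: 'a' with length 3

3


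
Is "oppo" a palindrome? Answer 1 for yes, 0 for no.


Input: oppo
Reversed: oppo
  Compare pos 0 ('o') with pos 3 ('o'): match
  Compare pos 1 ('p') with pos 2 ('p'): match
Result: palindrome

1


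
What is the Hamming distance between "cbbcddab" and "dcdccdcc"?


Comparing "cbbcddab" and "dcdccdcc" position by position:
  Position 0: 'c' vs 'd' => differ
  Position 1: 'b' vs 'c' => differ
  Position 2: 'b' vs 'd' => differ
  Position 3: 'c' vs 'c' => same
  Position 4: 'd' vs 'c' => differ
  Position 5: 'd' vs 'd' => same
  Position 6: 'a' vs 'c' => differ
  Position 7: 'b' vs 'c' => differ
Total differences (Hamming distance): 6

6


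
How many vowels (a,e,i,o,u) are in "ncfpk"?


Input: ncfpk
Checking each character:
  'n' at position 0: consonant
  'c' at position 1: consonant
  'f' at position 2: consonant
  'p' at position 3: consonant
  'k' at position 4: consonant
Total vowels: 0

0


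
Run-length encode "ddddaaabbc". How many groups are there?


Input: ddddaaabbc
Scanning for consecutive runs:
  Group 1: 'd' x 4 (positions 0-3)
  Group 2: 'a' x 3 (positions 4-6)
  Group 3: 'b' x 2 (positions 7-8)
  Group 4: 'c' x 1 (positions 9-9)
Total groups: 4

4


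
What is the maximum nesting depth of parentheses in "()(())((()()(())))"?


Input: "()(())((()()(())))"
Tracking depth:
  Position 0 '(': depth becomes 1
  Position 1 ')': depth becomes 0
  Position 2 '(': depth becomes 1
  Position 3 '(': depth becomes 2
  Position 4 ')': depth becomes 1
  Position 5 ')': depth becomes 0
  Position 6 '(': depth becomes 1
  Position 7 '(': depth becomes 2
  Position 8 '(': depth becomes 3
  Position 9 ')': depth becomes 2
  Position 10 '(': depth becomes 3
  Position 11 ')': depth becomes 2
  Position 12 '(': depth becomes 3
  Position 13 '(': depth becomes 4
  Position 14 ')': depth becomes 3
  Position 15 ')': depth becomes 2
  Position 16 ')': depth becomes 1
  Position 17 ')': depth becomes 0
Maximum depth reached: 4

4


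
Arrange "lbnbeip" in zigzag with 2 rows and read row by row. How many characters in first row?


Zigzag "lbnbeip" into 2 rows:
Placing characters:
  'l' => row 0
  'b' => row 1
  'n' => row 0
  'b' => row 1
  'e' => row 0
  'i' => row 1
  'p' => row 0
Rows:
  Row 0: "lnep"
  Row 1: "bbi"
First row length: 4

4


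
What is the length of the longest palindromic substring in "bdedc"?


Input: "bdedc"
Checking substrings for palindromes:
  [1:4] "ded" (len 3) => palindrome
Longest palindromic substring: "ded" with length 3

3


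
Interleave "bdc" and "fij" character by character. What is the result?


Interleaving "bdc" and "fij":
  Position 0: 'b' from first, 'f' from second => "bf"
  Position 1: 'd' from first, 'i' from second => "di"
  Position 2: 'c' from first, 'j' from second => "cj"
Result: bfdicj

bfdicj


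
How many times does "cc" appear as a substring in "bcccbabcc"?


Searching for "cc" in "bcccbabcc"
Scanning each position:
  Position 0: "bc" => no
  Position 1: "cc" => MATCH
  Position 2: "cc" => MATCH
  Position 3: "cb" => no
  Position 4: "ba" => no
  Position 5: "ab" => no
  Position 6: "bc" => no
  Position 7: "cc" => MATCH
Total occurrences: 3

3


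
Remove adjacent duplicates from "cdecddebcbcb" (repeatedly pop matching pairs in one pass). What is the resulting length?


Input: cdecddebcbcb
Stack-based adjacent duplicate removal:
  Read 'c': push. Stack: c
  Read 'd': push. Stack: cd
  Read 'e': push. Stack: cde
  Read 'c': push. Stack: cdec
  Read 'd': push. Stack: cdecd
  Read 'd': matches stack top 'd' => pop. Stack: cdec
  Read 'e': push. Stack: cdece
  Read 'b': push. Stack: cdeceb
  Read 'c': push. Stack: cdecebc
  Read 'b': push. Stack: cdecebcb
  Read 'c': push. Stack: cdecebcbc
  Read 'b': push. Stack: cdecebcbcb
Final stack: "cdecebcbcb" (length 10)

10


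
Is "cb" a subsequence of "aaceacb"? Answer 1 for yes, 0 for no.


Check if "cb" is a subsequence of "aaceacb"
Greedy scan:
  Position 0 ('a'): no match needed
  Position 1 ('a'): no match needed
  Position 2 ('c'): matches sub[0] = 'c'
  Position 3 ('e'): no match needed
  Position 4 ('a'): no match needed
  Position 5 ('c'): no match needed
  Position 6 ('b'): matches sub[1] = 'b'
All 2 characters matched => is a subsequence

1


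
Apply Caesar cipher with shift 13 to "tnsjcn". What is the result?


Caesar cipher: shift "tnsjcn" by 13
  't' (pos 19) + 13 = pos 6 = 'g'
  'n' (pos 13) + 13 = pos 0 = 'a'
  's' (pos 18) + 13 = pos 5 = 'f'
  'j' (pos 9) + 13 = pos 22 = 'w'
  'c' (pos 2) + 13 = pos 15 = 'p'
  'n' (pos 13) + 13 = pos 0 = 'a'
Result: gafwpa

gafwpa


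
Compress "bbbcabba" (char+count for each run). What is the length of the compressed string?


Input: bbbcabba
Runs:
  'b' x 3 => "b3"
  'c' x 1 => "c1"
  'a' x 1 => "a1"
  'b' x 2 => "b2"
  'a' x 1 => "a1"
Compressed: "b3c1a1b2a1"
Compressed length: 10

10


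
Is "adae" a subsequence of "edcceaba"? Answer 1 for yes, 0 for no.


Check if "adae" is a subsequence of "edcceaba"
Greedy scan:
  Position 0 ('e'): no match needed
  Position 1 ('d'): no match needed
  Position 2 ('c'): no match needed
  Position 3 ('c'): no match needed
  Position 4 ('e'): no match needed
  Position 5 ('a'): matches sub[0] = 'a'
  Position 6 ('b'): no match needed
  Position 7 ('a'): no match needed
Only matched 1/4 characters => not a subsequence

0


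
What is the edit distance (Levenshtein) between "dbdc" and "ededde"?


Computing edit distance: "dbdc" -> "ededde"
DP table:
           e    d    e    d    d    e
      0    1    2    3    4    5    6
  d   1    1    1    2    3    4    5
  b   2    2    2    2    3    4    5
  d   3    3    2    3    2    3    4
  c   4    4    3    3    3    3    4
Edit distance = dp[4][6] = 4

4


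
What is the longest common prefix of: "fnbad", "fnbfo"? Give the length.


Words: fnbad, fnbfo
  Position 0: all 'f' => match
  Position 1: all 'n' => match
  Position 2: all 'b' => match
  Position 3: ('a', 'f') => mismatch, stop
LCP = "fnb" (length 3)

3


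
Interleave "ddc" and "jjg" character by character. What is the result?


Interleaving "ddc" and "jjg":
  Position 0: 'd' from first, 'j' from second => "dj"
  Position 1: 'd' from first, 'j' from second => "dj"
  Position 2: 'c' from first, 'g' from second => "cg"
Result: djdjcg

djdjcg


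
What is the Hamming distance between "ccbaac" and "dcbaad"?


Comparing "ccbaac" and "dcbaad" position by position:
  Position 0: 'c' vs 'd' => differ
  Position 1: 'c' vs 'c' => same
  Position 2: 'b' vs 'b' => same
  Position 3: 'a' vs 'a' => same
  Position 4: 'a' vs 'a' => same
  Position 5: 'c' vs 'd' => differ
Total differences (Hamming distance): 2

2


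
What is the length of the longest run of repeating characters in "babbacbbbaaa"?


Input: "babbacbbbaaa"
Scanning for longest run:
  Position 1 ('a'): new char, reset run to 1
  Position 2 ('b'): new char, reset run to 1
  Position 3 ('b'): continues run of 'b', length=2
  Position 4 ('a'): new char, reset run to 1
  Position 5 ('c'): new char, reset run to 1
  Position 6 ('b'): new char, reset run to 1
  Position 7 ('b'): continues run of 'b', length=2
  Position 8 ('b'): continues run of 'b', length=3
  Position 9 ('a'): new char, reset run to 1
  Position 10 ('a'): continues run of 'a', length=2
  Position 11 ('a'): continues run of 'a', length=3
Longest run: 'b' with length 3

3


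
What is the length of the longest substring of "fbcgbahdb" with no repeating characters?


Input: "fbcgbahdb"
Sliding window (track last position of each char):
  Position 0 ('f'): window [0,0] length 1 -- new best
  Position 1 ('b'): window [0,1] length 2 -- new best
  Position 2 ('c'): window [0,2] length 3 -- new best
  Position 3 ('g'): window [0,3] length 4 -- new best
  Position 4 ('b'): repeat (last at 1), move window start to 2
  Position 4 ('b'): window [2,4] length 3
  Position 5 ('a'): window [2,5] length 4
  Position 6 ('h'): window [2,6] length 5 -- new best
  Position 7 ('d'): window [2,7] length 6 -- new best
  Position 8 ('b'): repeat (last at 4), move window start to 5
  Position 8 ('b'): window [5,8] length 4
Longest substring with no repeats: "cgbahd" with length 6

6


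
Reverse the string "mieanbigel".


Input: mieanbigel
Reading characters right to left:
  Position 9: 'l'
  Position 8: 'e'
  Position 7: 'g'
  Position 6: 'i'
  Position 5: 'b'
  Position 4: 'n'
  Position 3: 'a'
  Position 2: 'e'
  Position 1: 'i'
  Position 0: 'm'
Reversed: legibnaeim

legibnaeim


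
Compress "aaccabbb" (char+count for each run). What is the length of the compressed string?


Input: aaccabbb
Runs:
  'a' x 2 => "a2"
  'c' x 2 => "c2"
  'a' x 1 => "a1"
  'b' x 3 => "b3"
Compressed: "a2c2a1b3"
Compressed length: 8

8


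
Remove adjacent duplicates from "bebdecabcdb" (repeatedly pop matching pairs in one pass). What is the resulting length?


Input: bebdecabcdb
Stack-based adjacent duplicate removal:
  Read 'b': push. Stack: b
  Read 'e': push. Stack: be
  Read 'b': push. Stack: beb
  Read 'd': push. Stack: bebd
  Read 'e': push. Stack: bebde
  Read 'c': push. Stack: bebdec
  Read 'a': push. Stack: bebdeca
  Read 'b': push. Stack: bebdecab
  Read 'c': push. Stack: bebdecabc
  Read 'd': push. Stack: bebdecabcd
  Read 'b': push. Stack: bebdecabcdb
Final stack: "bebdecabcdb" (length 11)

11


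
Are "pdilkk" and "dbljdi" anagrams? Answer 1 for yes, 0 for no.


Strings: "pdilkk", "dbljdi"
Sorted first:  dikklp
Sorted second: bddijl
Differ at position 0: 'd' vs 'b' => not anagrams

0


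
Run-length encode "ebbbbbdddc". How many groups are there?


Input: ebbbbbdddc
Scanning for consecutive runs:
  Group 1: 'e' x 1 (positions 0-0)
  Group 2: 'b' x 5 (positions 1-5)
  Group 3: 'd' x 3 (positions 6-8)
  Group 4: 'c' x 1 (positions 9-9)
Total groups: 4

4


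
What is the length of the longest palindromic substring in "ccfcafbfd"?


Input: "ccfcafbfd"
Checking substrings for palindromes:
  [1:4] "cfc" (len 3) => palindrome
  [5:8] "fbf" (len 3) => palindrome
  [0:2] "cc" (len 2) => palindrome
Longest palindromic substring: "cfc" with length 3

3


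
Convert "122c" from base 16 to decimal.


Input: "122c" in base 16
Positional expansion:
  Digit '1' (value 1) x 16^3 = 4096
  Digit '2' (value 2) x 16^2 = 512
  Digit '2' (value 2) x 16^1 = 32
  Digit 'c' (value 12) x 16^0 = 12
Sum = 4652

4652


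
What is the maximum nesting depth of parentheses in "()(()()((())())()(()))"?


Input: "()(()()((())())()(()))"
Tracking depth:
  Position 0 '(': depth becomes 1
  Position 1 ')': depth becomes 0
  Position 2 '(': depth becomes 1
  Position 3 '(': depth becomes 2
  Position 4 ')': depth becomes 1
  Position 5 '(': depth becomes 2
  Position 6 ')': depth becomes 1
  Position 7 '(': depth becomes 2
  Position 8 '(': depth becomes 3
  Position 9 '(': depth becomes 4
  Position 10 ')': depth becomes 3
  Position 11 ')': depth becomes 2
  Position 12 '(': depth becomes 3
  Position 13 ')': depth becomes 2
  Position 14 ')': depth becomes 1
  Position 15 '(': depth becomes 2
  Position 16 ')': depth becomes 1
  Position 17 '(': depth becomes 2
  Position 18 '(': depth becomes 3
  Position 19 ')': depth becomes 2
  Position 20 ')': depth becomes 1
  Position 21 ')': depth becomes 0
Maximum depth reached: 4

4


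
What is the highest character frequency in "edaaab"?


Input: edaaab
Character counts:
  'a': 3
  'b': 1
  'd': 1
  'e': 1
Maximum frequency: 3

3


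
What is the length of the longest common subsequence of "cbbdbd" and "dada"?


LCS of "cbbdbd" and "dada"
DP table:
           d    a    d    a
      0    0    0    0    0
  c   0    0    0    0    0
  b   0    0    0    0    0
  b   0    0    0    0    0
  d   0    1    1    1    1
  b   0    1    1    1    1
  d   0    1    1    2    2
LCS length = dp[6][4] = 2

2


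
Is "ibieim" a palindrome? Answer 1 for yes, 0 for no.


Input: ibieim
Reversed: mieibi
  Compare pos 0 ('i') with pos 5 ('m'): MISMATCH
  Compare pos 1 ('b') with pos 4 ('i'): MISMATCH
  Compare pos 2 ('i') with pos 3 ('e'): MISMATCH
Result: not a palindrome

0


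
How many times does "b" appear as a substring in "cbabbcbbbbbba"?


Searching for "b" in "cbabbcbbbbbba"
Scanning each position:
  Position 0: "c" => no
  Position 1: "b" => MATCH
  Position 2: "a" => no
  Position 3: "b" => MATCH
  Position 4: "b" => MATCH
  Position 5: "c" => no
  Position 6: "b" => MATCH
  Position 7: "b" => MATCH
  Position 8: "b" => MATCH
  Position 9: "b" => MATCH
  Position 10: "b" => MATCH
  Position 11: "b" => MATCH
  Position 12: "a" => no
Total occurrences: 9

9


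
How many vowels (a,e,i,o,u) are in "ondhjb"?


Input: ondhjb
Checking each character:
  'o' at position 0: vowel (running total: 1)
  'n' at position 1: consonant
  'd' at position 2: consonant
  'h' at position 3: consonant
  'j' at position 4: consonant
  'b' at position 5: consonant
Total vowels: 1

1


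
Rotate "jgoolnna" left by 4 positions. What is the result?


Input: "jgoolnna", rotate left by 4
First 4 characters: "jgoo"
Remaining characters: "lnna"
Concatenate remaining + first: "lnna" + "jgoo" = "lnnajgoo"

lnnajgoo


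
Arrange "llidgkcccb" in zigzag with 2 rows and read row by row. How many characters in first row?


Zigzag "llidgkcccb" into 2 rows:
Placing characters:
  'l' => row 0
  'l' => row 1
  'i' => row 0
  'd' => row 1
  'g' => row 0
  'k' => row 1
  'c' => row 0
  'c' => row 1
  'c' => row 0
  'b' => row 1
Rows:
  Row 0: "ligcc"
  Row 1: "ldkcb"
First row length: 5

5


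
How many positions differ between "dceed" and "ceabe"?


Comparing "dceed" and "ceabe" position by position:
  Position 0: 'd' vs 'c' => DIFFER
  Position 1: 'c' vs 'e' => DIFFER
  Position 2: 'e' vs 'a' => DIFFER
  Position 3: 'e' vs 'b' => DIFFER
  Position 4: 'd' vs 'e' => DIFFER
Positions that differ: 5

5


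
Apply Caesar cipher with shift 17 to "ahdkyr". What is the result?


Caesar cipher: shift "ahdkyr" by 17
  'a' (pos 0) + 17 = pos 17 = 'r'
  'h' (pos 7) + 17 = pos 24 = 'y'
  'd' (pos 3) + 17 = pos 20 = 'u'
  'k' (pos 10) + 17 = pos 1 = 'b'
  'y' (pos 24) + 17 = pos 15 = 'p'
  'r' (pos 17) + 17 = pos 8 = 'i'
Result: ryubpi

ryubpi


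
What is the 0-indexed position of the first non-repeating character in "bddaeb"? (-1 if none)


Input: bddaeb
Character frequencies:
  'a': 1
  'b': 2
  'd': 2
  'e': 1
Scanning left to right for freq == 1:
  Position 0 ('b'): freq=2, skip
  Position 1 ('d'): freq=2, skip
  Position 2 ('d'): freq=2, skip
  Position 3 ('a'): unique! => answer = 3

3


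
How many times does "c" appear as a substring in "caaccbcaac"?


Searching for "c" in "caaccbcaac"
Scanning each position:
  Position 0: "c" => MATCH
  Position 1: "a" => no
  Position 2: "a" => no
  Position 3: "c" => MATCH
  Position 4: "c" => MATCH
  Position 5: "b" => no
  Position 6: "c" => MATCH
  Position 7: "a" => no
  Position 8: "a" => no
  Position 9: "c" => MATCH
Total occurrences: 5

5


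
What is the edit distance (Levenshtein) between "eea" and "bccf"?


Computing edit distance: "eea" -> "bccf"
DP table:
           b    c    c    f
      0    1    2    3    4
  e   1    1    2    3    4
  e   2    2    2    3    4
  a   3    3    3    3    4
Edit distance = dp[3][4] = 4

4


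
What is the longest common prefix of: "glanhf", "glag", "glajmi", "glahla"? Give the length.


Words: glanhf, glag, glajmi, glahla
  Position 0: all 'g' => match
  Position 1: all 'l' => match
  Position 2: all 'a' => match
  Position 3: ('n', 'g', 'j', 'h') => mismatch, stop
LCP = "gla" (length 3)

3


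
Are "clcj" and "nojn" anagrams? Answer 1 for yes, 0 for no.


Strings: "clcj", "nojn"
Sorted first:  ccjl
Sorted second: jnno
Differ at position 0: 'c' vs 'j' => not anagrams

0


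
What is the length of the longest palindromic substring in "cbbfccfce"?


Input: "cbbfccfce"
Checking substrings for palindromes:
  [3:7] "fccf" (len 4) => palindrome
  [5:8] "cfc" (len 3) => palindrome
  [1:3] "bb" (len 2) => palindrome
  [4:6] "cc" (len 2) => palindrome
Longest palindromic substring: "fccf" with length 4

4


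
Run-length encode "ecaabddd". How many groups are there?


Input: ecaabddd
Scanning for consecutive runs:
  Group 1: 'e' x 1 (positions 0-0)
  Group 2: 'c' x 1 (positions 1-1)
  Group 3: 'a' x 2 (positions 2-3)
  Group 4: 'b' x 1 (positions 4-4)
  Group 5: 'd' x 3 (positions 5-7)
Total groups: 5

5


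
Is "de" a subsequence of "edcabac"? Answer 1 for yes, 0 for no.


Check if "de" is a subsequence of "edcabac"
Greedy scan:
  Position 0 ('e'): no match needed
  Position 1 ('d'): matches sub[0] = 'd'
  Position 2 ('c'): no match needed
  Position 3 ('a'): no match needed
  Position 4 ('b'): no match needed
  Position 5 ('a'): no match needed
  Position 6 ('c'): no match needed
Only matched 1/2 characters => not a subsequence

0


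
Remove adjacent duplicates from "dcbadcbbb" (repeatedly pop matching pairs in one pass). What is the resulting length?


Input: dcbadcbbb
Stack-based adjacent duplicate removal:
  Read 'd': push. Stack: d
  Read 'c': push. Stack: dc
  Read 'b': push. Stack: dcb
  Read 'a': push. Stack: dcba
  Read 'd': push. Stack: dcbad
  Read 'c': push. Stack: dcbadc
  Read 'b': push. Stack: dcbadcb
  Read 'b': matches stack top 'b' => pop. Stack: dcbadc
  Read 'b': push. Stack: dcbadcb
Final stack: "dcbadcb" (length 7)

7


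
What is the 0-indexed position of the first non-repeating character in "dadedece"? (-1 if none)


Input: dadedece
Character frequencies:
  'a': 1
  'c': 1
  'd': 3
  'e': 3
Scanning left to right for freq == 1:
  Position 0 ('d'): freq=3, skip
  Position 1 ('a'): unique! => answer = 1

1


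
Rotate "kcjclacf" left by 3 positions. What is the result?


Input: "kcjclacf", rotate left by 3
First 3 characters: "kcj"
Remaining characters: "clacf"
Concatenate remaining + first: "clacf" + "kcj" = "clacfkcj"

clacfkcj


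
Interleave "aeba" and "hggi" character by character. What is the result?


Interleaving "aeba" and "hggi":
  Position 0: 'a' from first, 'h' from second => "ah"
  Position 1: 'e' from first, 'g' from second => "eg"
  Position 2: 'b' from first, 'g' from second => "bg"
  Position 3: 'a' from first, 'i' from second => "ai"
Result: ahegbgai

ahegbgai


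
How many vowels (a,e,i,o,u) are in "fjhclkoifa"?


Input: fjhclkoifa
Checking each character:
  'f' at position 0: consonant
  'j' at position 1: consonant
  'h' at position 2: consonant
  'c' at position 3: consonant
  'l' at position 4: consonant
  'k' at position 5: consonant
  'o' at position 6: vowel (running total: 1)
  'i' at position 7: vowel (running total: 2)
  'f' at position 8: consonant
  'a' at position 9: vowel (running total: 3)
Total vowels: 3

3


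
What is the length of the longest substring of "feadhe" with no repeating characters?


Input: "feadhe"
Sliding window (track last position of each char):
  Position 0 ('f'): window [0,0] length 1 -- new best
  Position 1 ('e'): window [0,1] length 2 -- new best
  Position 2 ('a'): window [0,2] length 3 -- new best
  Position 3 ('d'): window [0,3] length 4 -- new best
  Position 4 ('h'): window [0,4] length 5 -- new best
  Position 5 ('e'): repeat (last at 1), move window start to 2
  Position 5 ('e'): window [2,5] length 4
Longest substring with no repeats: "feadh" with length 5

5


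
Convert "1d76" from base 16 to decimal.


Input: "1d76" in base 16
Positional expansion:
  Digit '1' (value 1) x 16^3 = 4096
  Digit 'd' (value 13) x 16^2 = 3328
  Digit '7' (value 7) x 16^1 = 112
  Digit '6' (value 6) x 16^0 = 6
Sum = 7542

7542


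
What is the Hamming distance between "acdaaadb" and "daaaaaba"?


Comparing "acdaaadb" and "daaaaaba" position by position:
  Position 0: 'a' vs 'd' => differ
  Position 1: 'c' vs 'a' => differ
  Position 2: 'd' vs 'a' => differ
  Position 3: 'a' vs 'a' => same
  Position 4: 'a' vs 'a' => same
  Position 5: 'a' vs 'a' => same
  Position 6: 'd' vs 'b' => differ
  Position 7: 'b' vs 'a' => differ
Total differences (Hamming distance): 5

5


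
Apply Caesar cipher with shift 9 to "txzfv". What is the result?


Caesar cipher: shift "txzfv" by 9
  't' (pos 19) + 9 = pos 2 = 'c'
  'x' (pos 23) + 9 = pos 6 = 'g'
  'z' (pos 25) + 9 = pos 8 = 'i'
  'f' (pos 5) + 9 = pos 14 = 'o'
  'v' (pos 21) + 9 = pos 4 = 'e'
Result: cgioe

cgioe


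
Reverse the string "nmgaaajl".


Input: nmgaaajl
Reading characters right to left:
  Position 7: 'l'
  Position 6: 'j'
  Position 5: 'a'
  Position 4: 'a'
  Position 3: 'a'
  Position 2: 'g'
  Position 1: 'm'
  Position 0: 'n'
Reversed: ljaaagmn

ljaaagmn


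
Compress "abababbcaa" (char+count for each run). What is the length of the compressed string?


Input: abababbcaa
Runs:
  'a' x 1 => "a1"
  'b' x 1 => "b1"
  'a' x 1 => "a1"
  'b' x 1 => "b1"
  'a' x 1 => "a1"
  'b' x 2 => "b2"
  'c' x 1 => "c1"
  'a' x 2 => "a2"
Compressed: "a1b1a1b1a1b2c1a2"
Compressed length: 16

16


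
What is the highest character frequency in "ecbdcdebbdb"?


Input: ecbdcdebbdb
Character counts:
  'b': 4
  'c': 2
  'd': 3
  'e': 2
Maximum frequency: 4

4


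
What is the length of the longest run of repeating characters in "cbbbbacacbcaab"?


Input: "cbbbbacacbcaab"
Scanning for longest run:
  Position 1 ('b'): new char, reset run to 1
  Position 2 ('b'): continues run of 'b', length=2
  Position 3 ('b'): continues run of 'b', length=3
  Position 4 ('b'): continues run of 'b', length=4
  Position 5 ('a'): new char, reset run to 1
  Position 6 ('c'): new char, reset run to 1
  Position 7 ('a'): new char, reset run to 1
  Position 8 ('c'): new char, reset run to 1
  Position 9 ('b'): new char, reset run to 1
  Position 10 ('c'): new char, reset run to 1
  Position 11 ('a'): new char, reset run to 1
  Position 12 ('a'): continues run of 'a', length=2
  Position 13 ('b'): new char, reset run to 1
Longest run: 'b' with length 4

4


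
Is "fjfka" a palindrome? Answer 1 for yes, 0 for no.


Input: fjfka
Reversed: akfjf
  Compare pos 0 ('f') with pos 4 ('a'): MISMATCH
  Compare pos 1 ('j') with pos 3 ('k'): MISMATCH
Result: not a palindrome

0


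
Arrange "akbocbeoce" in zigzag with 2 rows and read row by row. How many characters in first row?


Zigzag "akbocbeoce" into 2 rows:
Placing characters:
  'a' => row 0
  'k' => row 1
  'b' => row 0
  'o' => row 1
  'c' => row 0
  'b' => row 1
  'e' => row 0
  'o' => row 1
  'c' => row 0
  'e' => row 1
Rows:
  Row 0: "abcec"
  Row 1: "koboe"
First row length: 5

5


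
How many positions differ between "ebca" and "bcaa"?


Comparing "ebca" and "bcaa" position by position:
  Position 0: 'e' vs 'b' => DIFFER
  Position 1: 'b' vs 'c' => DIFFER
  Position 2: 'c' vs 'a' => DIFFER
  Position 3: 'a' vs 'a' => same
Positions that differ: 3

3


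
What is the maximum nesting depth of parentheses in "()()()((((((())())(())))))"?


Input: "()()()((((((())())(())))))"
Tracking depth:
  Position 0 '(': depth becomes 1
  Position 1 ')': depth becomes 0
  Position 2 '(': depth becomes 1
  Position 3 ')': depth becomes 0
  Position 4 '(': depth becomes 1
  Position 5 ')': depth becomes 0
  Position 6 '(': depth becomes 1
  Position 7 '(': depth becomes 2
  Position 8 '(': depth becomes 3
  Position 9 '(': depth becomes 4
  Position 10 '(': depth becomes 5
  Position 11 '(': depth becomes 6
  Position 12 '(': depth becomes 7
  Position 13 ')': depth becomes 6
  Position 14 ')': depth becomes 5
  Position 15 '(': depth becomes 6
  Position 16 ')': depth becomes 5
  Position 17 ')': depth becomes 4
  Position 18 '(': depth becomes 5
  Position 19 '(': depth becomes 6
  Position 20 ')': depth becomes 5
  Position 21 ')': depth becomes 4
  Position 22 ')': depth becomes 3
  Position 23 ')': depth becomes 2
  Position 24 ')': depth becomes 1
  Position 25 ')': depth becomes 0
Maximum depth reached: 7

7


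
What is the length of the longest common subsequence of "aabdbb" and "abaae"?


LCS of "aabdbb" and "abaae"
DP table:
           a    b    a    a    e
      0    0    0    0    0    0
  a   0    1    1    1    1    1
  a   0    1    1    2    2    2
  b   0    1    2    2    2    2
  d   0    1    2    2    2    2
  b   0    1    2    2    2    2
  b   0    1    2    2    2    2
LCS length = dp[6][5] = 2

2


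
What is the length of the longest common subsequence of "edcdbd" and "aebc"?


LCS of "edcdbd" and "aebc"
DP table:
           a    e    b    c
      0    0    0    0    0
  e   0    0    1    1    1
  d   0    0    1    1    1
  c   0    0    1    1    2
  d   0    0    1    1    2
  b   0    0    1    2    2
  d   0    0    1    2    2
LCS length = dp[6][4] = 2

2


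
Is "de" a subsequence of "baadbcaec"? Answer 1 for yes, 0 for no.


Check if "de" is a subsequence of "baadbcaec"
Greedy scan:
  Position 0 ('b'): no match needed
  Position 1 ('a'): no match needed
  Position 2 ('a'): no match needed
  Position 3 ('d'): matches sub[0] = 'd'
  Position 4 ('b'): no match needed
  Position 5 ('c'): no match needed
  Position 6 ('a'): no match needed
  Position 7 ('e'): matches sub[1] = 'e'
  Position 8 ('c'): no match needed
All 2 characters matched => is a subsequence

1


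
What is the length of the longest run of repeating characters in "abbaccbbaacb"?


Input: "abbaccbbaacb"
Scanning for longest run:
  Position 1 ('b'): new char, reset run to 1
  Position 2 ('b'): continues run of 'b', length=2
  Position 3 ('a'): new char, reset run to 1
  Position 4 ('c'): new char, reset run to 1
  Position 5 ('c'): continues run of 'c', length=2
  Position 6 ('b'): new char, reset run to 1
  Position 7 ('b'): continues run of 'b', length=2
  Position 8 ('a'): new char, reset run to 1
  Position 9 ('a'): continues run of 'a', length=2
  Position 10 ('c'): new char, reset run to 1
  Position 11 ('b'): new char, reset run to 1
Longest run: 'b' with length 2

2


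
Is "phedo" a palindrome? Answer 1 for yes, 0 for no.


Input: phedo
Reversed: odehp
  Compare pos 0 ('p') with pos 4 ('o'): MISMATCH
  Compare pos 1 ('h') with pos 3 ('d'): MISMATCH
Result: not a palindrome

0


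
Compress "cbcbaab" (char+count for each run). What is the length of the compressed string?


Input: cbcbaab
Runs:
  'c' x 1 => "c1"
  'b' x 1 => "b1"
  'c' x 1 => "c1"
  'b' x 1 => "b1"
  'a' x 2 => "a2"
  'b' x 1 => "b1"
Compressed: "c1b1c1b1a2b1"
Compressed length: 12

12


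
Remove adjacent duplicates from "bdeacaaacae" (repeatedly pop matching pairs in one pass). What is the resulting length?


Input: bdeacaaacae
Stack-based adjacent duplicate removal:
  Read 'b': push. Stack: b
  Read 'd': push. Stack: bd
  Read 'e': push. Stack: bde
  Read 'a': push. Stack: bdea
  Read 'c': push. Stack: bdeac
  Read 'a': push. Stack: bdeaca
  Read 'a': matches stack top 'a' => pop. Stack: bdeac
  Read 'a': push. Stack: bdeaca
  Read 'c': push. Stack: bdeacac
  Read 'a': push. Stack: bdeacaca
  Read 'e': push. Stack: bdeacacae
Final stack: "bdeacacae" (length 9)

9


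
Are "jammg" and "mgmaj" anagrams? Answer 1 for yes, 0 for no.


Strings: "jammg", "mgmaj"
Sorted first:  agjmm
Sorted second: agjmm
Sorted forms match => anagrams

1


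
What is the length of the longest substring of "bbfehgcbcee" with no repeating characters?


Input: "bbfehgcbcee"
Sliding window (track last position of each char):
  Position 0 ('b'): window [0,0] length 1 -- new best
  Position 1 ('b'): repeat (last at 0), move window start to 1
  Position 1 ('b'): window [1,1] length 1
  Position 2 ('f'): window [1,2] length 2 -- new best
  Position 3 ('e'): window [1,3] length 3 -- new best
  Position 4 ('h'): window [1,4] length 4 -- new best
  Position 5 ('g'): window [1,5] length 5 -- new best
  Position 6 ('c'): window [1,6] length 6 -- new best
  Position 7 ('b'): repeat (last at 1), move window start to 2
  Position 7 ('b'): window [2,7] length 6
  Position 8 ('c'): repeat (last at 6), move window start to 7
  Position 8 ('c'): window [7,8] length 2
  Position 9 ('e'): window [7,9] length 3
  Position 10 ('e'): repeat (last at 9), move window start to 10
  Position 10 ('e'): window [10,10] length 1
Longest substring with no repeats: "bfehgc" with length 6

6


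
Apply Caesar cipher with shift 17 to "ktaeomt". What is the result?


Caesar cipher: shift "ktaeomt" by 17
  'k' (pos 10) + 17 = pos 1 = 'b'
  't' (pos 19) + 17 = pos 10 = 'k'
  'a' (pos 0) + 17 = pos 17 = 'r'
  'e' (pos 4) + 17 = pos 21 = 'v'
  'o' (pos 14) + 17 = pos 5 = 'f'
  'm' (pos 12) + 17 = pos 3 = 'd'
  't' (pos 19) + 17 = pos 10 = 'k'
Result: bkrvfdk

bkrvfdk


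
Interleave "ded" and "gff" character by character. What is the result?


Interleaving "ded" and "gff":
  Position 0: 'd' from first, 'g' from second => "dg"
  Position 1: 'e' from first, 'f' from second => "ef"
  Position 2: 'd' from first, 'f' from second => "df"
Result: dgefdf

dgefdf


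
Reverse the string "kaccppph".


Input: kaccppph
Reading characters right to left:
  Position 7: 'h'
  Position 6: 'p'
  Position 5: 'p'
  Position 4: 'p'
  Position 3: 'c'
  Position 2: 'c'
  Position 1: 'a'
  Position 0: 'k'
Reversed: hpppccak

hpppccak


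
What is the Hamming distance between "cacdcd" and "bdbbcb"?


Comparing "cacdcd" and "bdbbcb" position by position:
  Position 0: 'c' vs 'b' => differ
  Position 1: 'a' vs 'd' => differ
  Position 2: 'c' vs 'b' => differ
  Position 3: 'd' vs 'b' => differ
  Position 4: 'c' vs 'c' => same
  Position 5: 'd' vs 'b' => differ
Total differences (Hamming distance): 5

5


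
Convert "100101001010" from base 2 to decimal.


Input: "100101001010" in base 2
Positional expansion:
  Digit '1' (value 1) x 2^11 = 2048
  Digit '0' (value 0) x 2^10 = 0
  Digit '0' (value 0) x 2^9 = 0
  Digit '1' (value 1) x 2^8 = 256
  Digit '0' (value 0) x 2^7 = 0
  Digit '1' (value 1) x 2^6 = 64
  Digit '0' (value 0) x 2^5 = 0
  Digit '0' (value 0) x 2^4 = 0
  Digit '1' (value 1) x 2^3 = 8
  Digit '0' (value 0) x 2^2 = 0
  Digit '1' (value 1) x 2^1 = 2
  Digit '0' (value 0) x 2^0 = 0
Sum = 2378

2378


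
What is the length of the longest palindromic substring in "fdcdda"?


Input: "fdcdda"
Checking substrings for palindromes:
  [1:4] "dcd" (len 3) => palindrome
  [3:5] "dd" (len 2) => palindrome
Longest palindromic substring: "dcd" with length 3

3
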